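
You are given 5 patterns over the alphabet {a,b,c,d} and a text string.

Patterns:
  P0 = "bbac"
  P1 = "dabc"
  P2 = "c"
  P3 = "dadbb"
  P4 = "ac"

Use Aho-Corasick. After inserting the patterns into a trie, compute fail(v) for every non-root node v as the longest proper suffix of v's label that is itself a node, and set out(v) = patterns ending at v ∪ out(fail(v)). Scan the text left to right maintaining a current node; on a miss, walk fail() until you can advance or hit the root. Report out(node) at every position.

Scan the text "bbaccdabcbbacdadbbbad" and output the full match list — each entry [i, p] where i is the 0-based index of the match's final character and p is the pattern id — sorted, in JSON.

Build:
Trie nodes:
  n0 'ε': a→13 b→1 c→9 d→5
  n1 'b': b→2
  n2 'bb': a→3
  n3 'bba': c→4
  n4 'bbac': ·  [P0 ends]
  n5 'd': a→6
  n6 'da': b→7 d→10
  n7 'dab': c→8
  n8 'dabc': ·  [P1 ends]
  n9 'c': ·  [P2 ends]
  n10 'dad': b→11
  n11 'dadb': b→12
  n12 'dadbb': ·  [P3 ends]
  n13 'a': c→14
  n14 'ac': ·  [P4 ends]

BFS fail/out derivation:
  n1('b'): parent n0 fail=0; on 'b' 0 → fail=0;  out ∅∪∅=∅
  n5('d'): parent n0 fail=0; on 'd' 0 → fail=0;  out ∅∪∅=∅
  n9('c'): parent n0 fail=0; on 'c' 0 → fail=0;  out {2}∪∅={2}
  n13('a'): parent n0 fail=0; on 'a' 0 → fail=0;  out ∅∪∅=∅
  n2('bb'): parent n1 fail=0; on 'b' 0 → fail=1;  out ∅∪∅=∅
  n6('da'): parent n5 fail=0; on 'a' 0 → fail=13;  out ∅∪∅=∅
  n14('ac'): parent n13 fail=0; on 'c' 0 → fail=9;  out {4}∪{2}={2,4}
  n3('bba'): parent n2 fail=1; on 'a' 1→0 → fail=13;  out ∅∪∅=∅
  n7('dab'): parent n6 fail=13; on 'b' 13→0 → fail=1;  out ∅∪∅=∅
  n10('dad'): parent n6 fail=13; on 'd' 13→0 → fail=5;  out ∅∪∅=∅
  n4('bbac'): parent n3 fail=13; on 'c' 13 → fail=14;  out {0}∪{2,4}={0,2,4}
  n8('dabc'): parent n7 fail=1; on 'c' 1→0 → fail=9;  out {1}∪{2}={1,2}
  n11('dadb'): parent n10 fail=5; on 'b' 5→0 → fail=1;  out ∅∪∅=∅
  n12('dadbb'): parent n11 fail=1; on 'b' 1 → fail=2;  out {3}∪∅={3}

Run:
pos 0 'b': at 1
pos 1 'b': at 2
pos 2 'a': at 3
pos 3 'c': at 4  → match P0@[0:3],P2@[3:3],P4@[2:3]
pos 4 'c': at 9 (via fail)  → match P2@[4:4]
pos 5 'd': at 5 (via fail)
pos 6 'a': at 6
pos 7 'b': at 7
pos 8 'c': at 8  → match P1@[5:8],P2@[8:8]
pos 9 'b': at 1 (via fail)
pos 10 'b': at 2
pos 11 'a': at 3
pos 12 'c': at 4  → match P0@[9:12],P2@[12:12],P4@[11:12]
pos 13 'd': at 5 (via fail)
pos 14 'a': at 6
pos 15 'd': at 10
pos 16 'b': at 11
pos 17 'b': at 12  → match P3@[13:17]
pos 18 'b': at 2 (via fail)
pos 19 'a': at 3
pos 20 'd': at 5 (via fail)

All matches (sorted): [[3,0],[3,2],[3,4],[4,2],[8,1],[8,2],[12,0],[12,2],[12,4],[17,3]]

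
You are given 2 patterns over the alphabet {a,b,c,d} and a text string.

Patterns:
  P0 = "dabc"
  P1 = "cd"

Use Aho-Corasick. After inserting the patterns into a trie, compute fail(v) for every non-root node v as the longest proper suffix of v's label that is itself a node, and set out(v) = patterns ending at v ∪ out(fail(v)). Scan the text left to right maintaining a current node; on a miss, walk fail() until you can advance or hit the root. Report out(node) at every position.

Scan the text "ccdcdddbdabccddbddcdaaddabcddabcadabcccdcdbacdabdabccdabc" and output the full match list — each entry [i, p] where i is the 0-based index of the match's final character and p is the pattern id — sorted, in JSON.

Build automaton:
Trie nodes:
  0='ε' goto c→5 d→1
  1='d' goto a→2
  2='da' goto b→3
  3='dab' goto c→4
  4='dabc' goto ·  [P0 ends]
  5='c' goto d→6
  6='cd' goto ·  [P1 ends]

BFS fail/out derivation:
  n1('d'): parent n0 fail=0; on 'd' 0 → fail=0;  out ∅∪∅=∅
  n5('c'): parent n0 fail=0; on 'c' 0 → fail=0;  out ∅∪∅=∅
  n2('da'): parent n1 fail=0; on 'a' 0 → fail=0;  out ∅∪∅=∅
  n6('cd'): parent n5 fail=0; on 'd' 0 → fail=1;  out {1}∪∅={1}
  n3('dab'): parent n2 fail=0; on 'b' 0 → fail=0;  out ∅∪∅=∅
  n4('dabc'): parent n3 fail=0; on 'c' 0 → fail=5;  out {0}∪∅={0}

Scan:
pos 0 'c': at 5
pos 1 'c': at 5 (fail-walked)
pos 2 'd': at 6  emit P1@[1:2]
pos 3 'c': at 5 (fail-walked)
pos 4 'd': at 6  emit P1@[3:4]
pos 5 'd': at 1 (fail-walked)
pos 6 'd': at 1 (fail-walked)
pos 7 'b': at 0 (fail-walked)
pos 8 'd': at 1
pos 9 'a': at 2
pos 10 'b': at 3
pos 11 'c': at 4  emit P0@[8:11]
pos 12 'c': at 5 (fail-walked)
pos 13 'd': at 6  emit P1@[12:13]
pos 14 'd': at 1 (fail-walked)
pos 15 'b': at 0 (fail-walked)
pos 16 'd': at 1
pos 17 'd': at 1 (fail-walked)
pos 18 'c': at 5 (fail-walked)
pos 19 'd': at 6  emit P1@[18:19]
pos 20 'a': at 2 (fail-walked)
pos 21 'a': at 0 (fail-walked)
pos 22 'd': at 1
pos 23 'd': at 1 (fail-walked)
pos 24 'a': at 2
pos 25 'b': at 3
pos 26 'c': at 4  emit P0@[23:26]
pos 27 'd': at 6 (fail-walked)  emit P1@[26:27]
pos 28 'd': at 1 (fail-walked)
pos 29 'a': at 2
pos 30 'b': at 3
pos 31 'c': at 4  emit P0@[28:31]
pos 32 'a': at 0 (fail-walked)
pos 33 'd': at 1
pos 34 'a': at 2
pos 35 'b': at 3
pos 36 'c': at 4  emit P0@[33:36]
pos 37 'c': at 5 (fail-walked)
pos 38 'c': at 5 (fail-walked)
pos 39 'd': at 6  emit P1@[38:39]
pos 40 'c': at 5 (fail-walked)
pos 41 'd': at 6  emit P1@[40:41]
pos 42 'b': at 0 (fail-walked)
pos 43 'a': at 0
pos 44 'c': at 5
pos 45 'd': at 6  emit P1@[44:45]
pos 46 'a': at 2 (fail-walked)
pos 47 'b': at 3
pos 48 'd': at 1 (fail-walked)
pos 49 'a': at 2
pos 50 'b': at 3
pos 51 'c': at 4  emit P0@[48:51]
pos 52 'c': at 5 (fail-walked)
pos 53 'd': at 6  emit P1@[52:53]
pos 54 'a': at 2 (fail-walked)
pos 55 'b': at 3
pos 56 'c': at 4  emit P0@[53:56]

Matches: [[2,1],[4,1],[11,0],[13,1],[19,1],[26,0],[27,1],[31,0],[36,0],[39,1],[41,1],[45,1],[51,0],[53,1],[56,0]]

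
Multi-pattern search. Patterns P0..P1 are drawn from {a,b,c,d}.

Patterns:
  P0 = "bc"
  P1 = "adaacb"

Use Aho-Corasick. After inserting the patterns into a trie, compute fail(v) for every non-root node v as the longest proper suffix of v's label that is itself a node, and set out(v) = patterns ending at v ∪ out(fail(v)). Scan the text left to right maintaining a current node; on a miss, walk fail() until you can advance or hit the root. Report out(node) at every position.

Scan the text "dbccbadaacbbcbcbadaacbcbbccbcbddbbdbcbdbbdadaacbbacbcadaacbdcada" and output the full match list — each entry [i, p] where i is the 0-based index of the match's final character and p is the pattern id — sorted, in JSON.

Build:
Trie nodes:
  0='ε' goto a→3 b→1
  1='b' goto c→2
  2='bc' goto ·  ←P0
  3='a' goto d→4
  4='ad' goto a→5
  5='ada' goto a→6
  6='adaa' goto c→7
  7='adaac' goto b→8
  8='adaacb' goto ·  ←P1

Failure links (BFS by depth):
  fail(1) 'b': from fail(0)=0 chase 'b': 0 ⇒ 0;  out=∅∪out(0)=∅
  fail(3) 'a': from fail(0)=0 chase 'a': 0 ⇒ 0;  out=∅∪out(0)=∅
  fail(2) 'bc': from fail(1)=0 chase 'c': 0 ⇒ 0;  out={0}∪out(0)={0}
  fail(4) 'ad': from fail(3)=0 chase 'd': 0 ⇒ 0;  out=∅∪out(0)=∅
  fail(5) 'ada': from fail(4)=0 chase 'a': 0 ⇒ 3;  out=∅∪out(3)=∅
  fail(6) 'adaa': from fail(5)=3 chase 'a': 3→0 ⇒ 3;  out=∅∪out(3)=∅
  fail(7) 'adaac': from fail(6)=3 chase 'c': 3→0 ⇒ 0;  out=∅∪out(0)=∅
  fail(8) 'adaacb': from fail(7)=0 chase 'b': 0 ⇒ 1;  out={1}∪out(1)={1}

Text stream:
[0] read 'd'  n0⇒n0
[1] read 'b'  n0⇒n1
[2] read 'c'  n1⇒n2  ** P0@[1:2]
[3] read 'c'  n2⇒n0 (fail-walked)
[4] read 'b'  n0⇒n1
[5] read 'a'  n1⇒n3 (fail-walked)
[6] read 'd'  n3⇒n4
[7] read 'a'  n4⇒n5
[8] read 'a'  n5⇒n6
[9] read 'c'  n6⇒n7
[10] read 'b'  n7⇒n8  ** P1@[5:10]
[11] read 'b'  n8⇒n1 (fail-walked)
[12] read 'c'  n1⇒n2  ** P0@[11:12]
[13] read 'b'  n2⇒n1 (fail-walked)
[14] read 'c'  n1⇒n2  ** P0@[13:14]
[15] read 'b'  n2⇒n1 (fail-walked)
[16] read 'a'  n1⇒n3 (fail-walked)
[17] read 'd'  n3⇒n4
[18] read 'a'  n4⇒n5
[19] read 'a'  n5⇒n6
[20] read 'c'  n6⇒n7
[21] read 'b'  n7⇒n8  ** P1@[16:21]
[22] read 'c'  n8⇒n2 (fail-walked)  ** P0@[21:22]
[23] read 'b'  n2⇒n1 (fail-walked)
[24] read 'b'  n1⇒n1 (fail-walked)
[25] read 'c'  n1⇒n2  ** P0@[24:25]
[26] read 'c'  n2⇒n0 (fail-walked)
[27] read 'b'  n0⇒n1
[28] read 'c'  n1⇒n2  ** P0@[27:28]
[29] read 'b'  n2⇒n1 (fail-walked)
[30] read 'd'  n1⇒n0 (fail-walked)
[31] read 'd'  n0⇒n0
[32] read 'b'  n0⇒n1
[33] read 'b'  n1⇒n1 (fail-walked)
[34] read 'd'  n1⇒n0 (fail-walked)
[35] read 'b'  n0⇒n1
[36] read 'c'  n1⇒n2  ** P0@[35:36]
[37] read 'b'  n2⇒n1 (fail-walked)
[38] read 'd'  n1⇒n0 (fail-walked)
[39] read 'b'  n0⇒n1
[40] read 'b'  n1⇒n1 (fail-walked)
[41] read 'd'  n1⇒n0 (fail-walked)
[42] read 'a'  n0⇒n3
[43] read 'd'  n3⇒n4
[44] read 'a'  n4⇒n5
[45] read 'a'  n5⇒n6
[46] read 'c'  n6⇒n7
[47] read 'b'  n7⇒n8  ** P1@[42:47]
[48] read 'b'  n8⇒n1 (fail-walked)
[49] read 'a'  n1⇒n3 (fail-walked)
[50] read 'c'  n3⇒n0 (fail-walked)
[51] read 'b'  n0⇒n1
[52] read 'c'  n1⇒n2  ** P0@[51:52]
[53] read 'a'  n2⇒n3 (fail-walked)
[54] read 'd'  n3⇒n4
[55] read 'a'  n4⇒n5
[56] read 'a'  n5⇒n6
[57] read 'c'  n6⇒n7
[58] read 'b'  n7⇒n8  ** P1@[53:58]
[59] read 'd'  n8⇒n0 (fail-walked)
[60] read 'c'  n0⇒n0
[61] read 'a'  n0⇒n3
[62] read 'd'  n3⇒n4
[63] read 'a'  n4⇒n5

Result: [[2,0],[10,1],[12,0],[14,0],[21,1],[22,0],[25,0],[28,0],[36,0],[47,1],[52,0],[58,1]]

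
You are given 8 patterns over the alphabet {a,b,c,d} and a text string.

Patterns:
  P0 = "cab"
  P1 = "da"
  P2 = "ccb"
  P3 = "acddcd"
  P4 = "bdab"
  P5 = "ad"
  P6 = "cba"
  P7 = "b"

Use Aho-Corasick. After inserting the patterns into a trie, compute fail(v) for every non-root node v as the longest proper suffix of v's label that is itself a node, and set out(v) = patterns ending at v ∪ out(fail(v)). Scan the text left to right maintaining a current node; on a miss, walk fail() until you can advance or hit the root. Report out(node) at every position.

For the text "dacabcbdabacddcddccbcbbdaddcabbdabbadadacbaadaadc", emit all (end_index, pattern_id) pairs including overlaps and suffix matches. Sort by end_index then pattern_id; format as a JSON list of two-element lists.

Build automaton:
Trie nodes:
  0='ε' goto a→8 b→14 c→1 d→4
  1='c' goto a→2 b→19 c→6
  2='ca' goto b→3
  3='cab' goto ·  [P0 ends]
  4='d' goto a→5
  5='da' goto ·  [P1 ends]
  6='cc' goto b→7
  7='ccb' goto ·  [P2 ends]
  8='a' goto c→9 d→18
  9='ac' goto d→10
  10='acd' goto d→11
  11='acdd' goto c→12
  12='acddc' goto d→13
  13='acddcd' goto ·  [P3 ends]
  14='b' goto d→15  [P7 ends]
  15='bd' goto a→16
  16='bda' goto b→17
  17='bdab' goto ·  [P4 ends]
  18='ad' goto ·  [P5 ends]
  19='cb' goto a→20
  20='cba' goto ·  [P6 ends]

BFS fail/out derivation:
  n1('c'): parent n0 fail=0; on 'c' 0 → fail=0;  out ∅∪∅=∅
  n4('d'): parent n0 fail=0; on 'd' 0 → fail=0;  out ∅∪∅=∅
  n8('a'): parent n0 fail=0; on 'a' 0 → fail=0;  out ∅∪∅=∅
  n14('b'): parent n0 fail=0; on 'b' 0 → fail=0;  out {7}∪∅={7}
  n2('ca'): parent n1 fail=0; on 'a' 0 → fail=8;  out ∅∪∅=∅
  n5('da'): parent n4 fail=0; on 'a' 0 → fail=8;  out {1}∪∅={1}
  n6('cc'): parent n1 fail=0; on 'c' 0 → fail=1;  out ∅∪∅=∅
  n9('ac'): parent n8 fail=0; on 'c' 0 → fail=1;  out ∅∪∅=∅
  n15('bd'): parent n14 fail=0; on 'd' 0 → fail=4;  out ∅∪∅=∅
  n18('ad'): parent n8 fail=0; on 'd' 0 → fail=4;  out {5}∪∅={5}
  n19('cb'): parent n1 fail=0; on 'b' 0 → fail=14;  out ∅∪{7}={7}
  n3('cab'): parent n2 fail=8; on 'b' 8→0 → fail=14;  out {0}∪{7}={0,7}
  n7('ccb'): parent n6 fail=1; on 'b' 1 → fail=19;  out {2}∪{7}={2,7}
  n10('acd'): parent n9 fail=1; on 'd' 1→0 → fail=4;  out ∅∪∅=∅
  n16('bda'): parent n15 fail=4; on 'a' 4 → fail=5;  out ∅∪{1}={1}
  n20('cba'): parent n19 fail=14; on 'a' 14→0 → fail=8;  out {6}∪∅={6}
  n11('acdd'): parent n10 fail=4; on 'd' 4→0 → fail=4;  out ∅∪∅=∅
  n17('bdab'): parent n16 fail=5; on 'b' 5→8→0 → fail=14;  out {4}∪{7}={4,7}
  n12('acddc'): parent n11 fail=4; on 'c' 4→0 → fail=1;  out ∅∪∅=∅
  n13('acddcd'): parent n12 fail=1; on 'd' 1→0 → fail=4;  out {3}∪∅={3}

Text stream:
[0] read 'd'  n0⇒n4
[1] read 'a'  n4⇒n5  ** P1@[0:1]
[2] read 'c'  n5⇒n9 (via fail)
[3] read 'a'  n9⇒n2 (via fail)
[4] read 'b'  n2⇒n3  ** P0@[2:4],P7@[4:4]
[5] read 'c'  n3⇒n1 (via fail)
[6] read 'b'  n1⇒n19  ** P7@[6:6]
[7] read 'd'  n19⇒n15 (via fail)
[8] read 'a'  n15⇒n16  ** P1@[7:8]
[9] read 'b'  n16⇒n17  ** P4@[6:9],P7@[9:9]
[10] read 'a'  n17⇒n8 (via fail)
[11] read 'c'  n8⇒n9
[12] read 'd'  n9⇒n10
[13] read 'd'  n10⇒n11
[14] read 'c'  n11⇒n12
[15] read 'd'  n12⇒n13  ** P3@[10:15]
[16] read 'd'  n13⇒n4 (via fail)
[17] read 'c'  n4⇒n1 (via fail)
[18] read 'c'  n1⇒n6
[19] read 'b'  n6⇒n7  ** P2@[17:19],P7@[19:19]
[20] read 'c'  n7⇒n1 (via fail)
[21] read 'b'  n1⇒n19  ** P7@[21:21]
[22] read 'b'  n19⇒n14 (via fail)  ** P7@[22:22]
[23] read 'd'  n14⇒n15
[24] read 'a'  n15⇒n16  ** P1@[23:24]
[25] read 'd'  n16⇒n18 (via fail)  ** P5@[24:25]
[26] read 'd'  n18⇒n4 (via fail)
[27] read 'c'  n4⇒n1 (via fail)
[28] read 'a'  n1⇒n2
[29] read 'b'  n2⇒n3  ** P0@[27:29],P7@[29:29]
[30] read 'b'  n3⇒n14 (via fail)  ** P7@[30:30]
[31] read 'd'  n14⇒n15
[32] read 'a'  n15⇒n16  ** P1@[31:32]
[33] read 'b'  n16⇒n17  ** P4@[30:33],P7@[33:33]
[34] read 'b'  n17⇒n14 (via fail)  ** P7@[34:34]
[35] read 'a'  n14⇒n8 (via fail)
[36] read 'd'  n8⇒n18  ** P5@[35:36]
[37] read 'a'  n18⇒n5 (via fail)  ** P1@[36:37]
[38] read 'd'  n5⇒n18 (via fail)  ** P5@[37:38]
[39] read 'a'  n18⇒n5 (via fail)  ** P1@[38:39]
[40] read 'c'  n5⇒n9 (via fail)
[41] read 'b'  n9⇒n19 (via fail)  ** P7@[41:41]
[42] read 'a'  n19⇒n20  ** P6@[40:42]
[43] read 'a'  n20⇒n8 (via fail)
[44] read 'd'  n8⇒n18  ** P5@[43:44]
[45] read 'a'  n18⇒n5 (via fail)  ** P1@[44:45]
[46] read 'a'  n5⇒n8 (via fail)
[47] read 'd'  n8⇒n18  ** P5@[46:47]
[48] read 'c'  n18⇒n1 (via fail)

Matches: [[1,1],[4,0],[4,7],[6,7],[8,1],[9,4],[9,7],[15,3],[19,2],[19,7],[21,7],[22,7],[24,1],[25,5],[29,0],[29,7],[30,7],[32,1],[33,4],[33,7],[34,7],[36,5],[37,1],[38,5],[39,1],[41,7],[42,6],[44,5],[45,1],[47,5]]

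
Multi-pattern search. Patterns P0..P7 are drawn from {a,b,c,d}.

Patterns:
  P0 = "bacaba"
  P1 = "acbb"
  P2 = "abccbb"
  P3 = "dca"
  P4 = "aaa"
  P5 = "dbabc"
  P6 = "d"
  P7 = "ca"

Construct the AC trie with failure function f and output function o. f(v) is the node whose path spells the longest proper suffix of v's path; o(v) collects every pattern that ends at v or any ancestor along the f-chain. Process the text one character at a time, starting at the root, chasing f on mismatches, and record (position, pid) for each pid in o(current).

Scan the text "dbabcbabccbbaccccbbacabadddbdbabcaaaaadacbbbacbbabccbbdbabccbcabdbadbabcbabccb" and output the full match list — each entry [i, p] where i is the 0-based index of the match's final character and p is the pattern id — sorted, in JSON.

Construct AC machine:
Trie (insert patterns):
  n0 'ε': a→7 b→1 c→25 d→16
  n1 'b': a→2
  n2 'ba': c→3
  n3 'bac': a→4
  n4 'baca': b→5
  n5 'bacab': a→6
  n6 'bacaba': ·  ←P0
  n7 'a': a→19 b→11 c→8
  n8 'ac': b→9
  n9 'acb': b→10
  n10 'acbb': ·  ←P1
  n11 'ab': c→12
  n12 'abc': c→13
  n13 'abcc': b→14
  n14 'abccb': b→15
  n15 'abccbb': ·  ←P2
  n16 'd': b→21 c→17  ←P6
  n17 'dc': a→18
  n18 'dca': ·  ←P3
  n19 'aa': a→20
  n20 'aaa': ·  ←P4
  n21 'db': a→22
  n22 'dba': b→23
  n23 'dbab': c→24
  n24 'dbabc': ·  ←P5
  n25 'c': a→26
  n26 'ca': ·  ←P7

BFS fail/out derivation:
  n1('b'): parent n0 fail=0; on 'b' 0 → fail=0;  out ∅∪∅=∅
  n7('a'): parent n0 fail=0; on 'a' 0 → fail=0;  out ∅∪∅=∅
  n16('d'): parent n0 fail=0; on 'd' 0 → fail=0;  out {6}∪∅={6}
  n25('c'): parent n0 fail=0; on 'c' 0 → fail=0;  out ∅∪∅=∅
  n2('ba'): parent n1 fail=0; on 'a' 0 → fail=7;  out ∅∪∅=∅
  n8('ac'): parent n7 fail=0; on 'c' 0 → fail=25;  out ∅∪∅=∅
  n11('ab'): parent n7 fail=0; on 'b' 0 → fail=1;  out ∅∪∅=∅
  n17('dc'): parent n16 fail=0; on 'c' 0 → fail=25;  out ∅∪∅=∅
  n19('aa'): parent n7 fail=0; on 'a' 0 → fail=7;  out ∅∪∅=∅
  n21('db'): parent n16 fail=0; on 'b' 0 → fail=1;  out ∅∪∅=∅
  n26('ca'): parent n25 fail=0; on 'a' 0 → fail=7;  out {7}∪∅={7}
  n3('bac'): parent n2 fail=7; on 'c' 7 → fail=8;  out ∅∪∅=∅
  n9('acb'): parent n8 fail=25; on 'b' 25→0 → fail=1;  out ∅∪∅=∅
  n12('abc'): parent n11 fail=1; on 'c' 1→0 → fail=25;  out ∅∪∅=∅
  n18('dca'): parent n17 fail=25; on 'a' 25 → fail=26;  out {3}∪{7}={3,7}
  n20('aaa'): parent n19 fail=7; on 'a' 7 → fail=19;  out {4}∪∅={4}
  n22('dba'): parent n21 fail=1; on 'a' 1 → fail=2;  out ∅∪∅=∅
  n4('baca'): parent n3 fail=8; on 'a' 8→25 → fail=26;  out ∅∪{7}={7}
  n10('acbb'): parent n9 fail=1; on 'b' 1→0 → fail=1;  out {1}∪∅={1}
  n13('abcc'): parent n12 fail=25; on 'c' 25→0 → fail=25;  out ∅∪∅=∅
  n23('dbab'): parent n22 fail=2; on 'b' 2→7 → fail=11;  out ∅∪∅=∅
  n5('bacab'): parent n4 fail=26; on 'b' 26→7 → fail=11;  out ∅∪∅=∅
  n14('abccb'): parent n13 fail=25; on 'b' 25→0 → fail=1;  out ∅∪∅=∅
  n24('dbabc'): parent n23 fail=11; on 'c' 11 → fail=12;  out {5}∪∅={5}
  n6('bacaba'): parent n5 fail=11; on 'a' 11→1 → fail=2;  out {0}∪∅={0}
  n15('abccbb'): parent n14 fail=1; on 'b' 1→0 → fail=1;  out {2}∪∅={2}

Scan:
i=0 'd': node 0→16  → match P6@[0:0]
i=1 'b': node 16→21
i=2 'a': node 21→22
i=3 'b': node 22→23
i=4 'c': node 23→24  → match P5@[0:4]
i=5 'b': node 24→1 (via fail)
i=6 'a': node 1→2
i=7 'b': node 2→11 (via fail)
i=8 'c': node 11→12
i=9 'c': node 12→13
i=10 'b': node 13→14
i=11 'b': node 14→15  → match P2@[6:11]
i=12 'a': node 15→2 (via fail)
i=13 'c': node 2→3
i=14 'c': node 3→25 (via fail)
i=15 'c': node 25→25 (via fail)
i=16 'c': node 25→25 (via fail)
i=17 'b': node 25→1 (via fail)
i=18 'b': node 1→1 (via fail)
i=19 'a': node 1→2
i=20 'c': node 2→3
i=21 'a': node 3→4  → match P7@[20:21]
i=22 'b': node 4→5
i=23 'a': node 5→6  → match P0@[18:23]
i=24 'd': node 6→16 (via fail)  → match P6@[24:24]
i=25 'd': node 16→16 (via fail)  → match P6@[25:25]
i=26 'd': node 16→16 (via fail)  → match P6@[26:26]
i=27 'b': node 16→21
i=28 'd': node 21→16 (via fail)  → match P6@[28:28]
i=29 'b': node 16→21
i=30 'a': node 21→22
i=31 'b': node 22→23
i=32 'c': node 23→24  → match P5@[28:32]
i=33 'a': node 24→26 (via fail)  → match P7@[32:33]
i=34 'a': node 26→19 (via fail)
i=35 'a': node 19→20  → match P4@[33:35]
i=36 'a': node 20→20 (via fail)  → match P4@[34:36]
i=37 'a': node 20→20 (via fail)  → match P4@[35:37]
i=38 'd': node 20→16 (via fail)  → match P6@[38:38]
i=39 'a': node 16→7 (via fail)
i=40 'c': node 7→8
i=41 'b': node 8→9
i=42 'b': node 9→10  → match P1@[39:42]
i=43 'b': node 10→1 (via fail)
i=44 'a': node 1→2
i=45 'c': node 2→3
i=46 'b': node 3→9 (via fail)
i=47 'b': node 9→10  → match P1@[44:47]
i=48 'a': node 10→2 (via fail)
i=49 'b': node 2→11 (via fail)
i=50 'c': node 11→12
i=51 'c': node 12→13
i=52 'b': node 13→14
i=53 'b': node 14→15  → match P2@[48:53]
i=54 'd': node 15→16 (via fail)  → match P6@[54:54]
i=55 'b': node 16→21
i=56 'a': node 21→22
i=57 'b': node 22→23
i=58 'c': node 23→24  → match P5@[54:58]
i=59 'c': node 24→13 (via fail)
i=60 'b': node 13→14
i=61 'c': node 14→25 (via fail)
i=62 'a': node 25→26  → match P7@[61:62]
i=63 'b': node 26→11 (via fail)
i=64 'd': node 11→16 (via fail)  → match P6@[64:64]
i=65 'b': node 16→21
i=66 'a': node 21→22
i=67 'd': node 22→16 (via fail)  → match P6@[67:67]
i=68 'b': node 16→21
i=69 'a': node 21→22
i=70 'b': node 22→23
i=71 'c': node 23→24  → match P5@[67:71]
i=72 'b': node 24→1 (via fail)
i=73 'a': node 1→2
i=74 'b': node 2→11 (via fail)
i=75 'c': node 11→12
i=76 'c': node 12→13
i=77 'b': node 13→14

Result: [[0,6],[4,5],[11,2],[21,7],[23,0],[24,6],[25,6],[26,6],[28,6],[32,5],[33,7],[35,4],[36,4],[37,4],[38,6],[42,1],[47,1],[53,2],[54,6],[58,5],[62,7],[64,6],[67,6],[71,5]]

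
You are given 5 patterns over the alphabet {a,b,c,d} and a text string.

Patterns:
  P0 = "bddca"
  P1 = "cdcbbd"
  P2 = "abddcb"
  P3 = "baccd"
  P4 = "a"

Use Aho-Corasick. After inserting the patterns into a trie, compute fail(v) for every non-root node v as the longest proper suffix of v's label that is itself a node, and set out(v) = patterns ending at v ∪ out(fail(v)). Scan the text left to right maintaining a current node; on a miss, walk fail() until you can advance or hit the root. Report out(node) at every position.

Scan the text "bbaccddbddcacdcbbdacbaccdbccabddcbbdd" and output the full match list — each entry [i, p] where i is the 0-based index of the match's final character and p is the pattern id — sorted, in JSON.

Construct AC machine:
Trie nodes:
  n0 'ε': a→12 b→1 c→6
  n1 'b': a→18 d→2
  n2 'bd': d→3
  n3 'bdd': c→4
  n4 'bddc': a→5
  n5 'bddca': ·  [P0 ends]
  n6 'c': d→7
  n7 'cd': c→8
  n8 'cdc': b→9
  n9 'cdcb': b→10
  n10 'cdcbb': d→11
  n11 'cdcbbd': ·  [P1 ends]
  n12 'a': b→13  [P4 ends]
  n13 'ab': d→14
  n14 'abd': d→15
  n15 'abdd': c→16
  n16 'abddc': b→17
  n17 'abddcb': ·  [P2 ends]
  n18 'ba': c→19
  n19 'bac': c→20
  n20 'bacc': d→21
  n21 'baccd': ·  [P3 ends]

BFS fail/out derivation:
  fail(1) 'b': from fail(0)=0 chase 'b': 0 ⇒ 0;  out=∅∪out(0)=∅
  fail(6) 'c': from fail(0)=0 chase 'c': 0 ⇒ 0;  out=∅∪out(0)=∅
  fail(12) 'a': from fail(0)=0 chase 'a': 0 ⇒ 0;  out={4}∪out(0)={4}
  fail(2) 'bd': from fail(1)=0 chase 'd': 0 ⇒ 0;  out=∅∪out(0)=∅
  fail(7) 'cd': from fail(6)=0 chase 'd': 0 ⇒ 0;  out=∅∪out(0)=∅
  fail(13) 'ab': from fail(12)=0 chase 'b': 0 ⇒ 1;  out=∅∪out(1)=∅
  fail(18) 'ba': from fail(1)=0 chase 'a': 0 ⇒ 12;  out=∅∪out(12)={4}
  fail(3) 'bdd': from fail(2)=0 chase 'd': 0 ⇒ 0;  out=∅∪out(0)=∅
  fail(8) 'cdc': from fail(7)=0 chase 'c': 0 ⇒ 6;  out=∅∪out(6)=∅
  fail(14) 'abd': from fail(13)=1 chase 'd': 1 ⇒ 2;  out=∅∪out(2)=∅
  fail(19) 'bac': from fail(18)=12 chase 'c': 12→0 ⇒ 6;  out=∅∪out(6)=∅
  fail(4) 'bddc': from fail(3)=0 chase 'c': 0 ⇒ 6;  out=∅∪out(6)=∅
  fail(9) 'cdcb': from fail(8)=6 chase 'b': 6→0 ⇒ 1;  out=∅∪out(1)=∅
  fail(15) 'abdd': from fail(14)=2 chase 'd': 2 ⇒ 3;  out=∅∪out(3)=∅
  fail(20) 'bacc': from fail(19)=6 chase 'c': 6→0 ⇒ 6;  out=∅∪out(6)=∅
  fail(5) 'bddca': from fail(4)=6 chase 'a': 6→0 ⇒ 12;  out={0}∪out(12)={0,4}
  fail(10) 'cdcbb': from fail(9)=1 chase 'b': 1→0 ⇒ 1;  out=∅∪out(1)=∅
  fail(16) 'abddc': from fail(15)=3 chase 'c': 3 ⇒ 4;  out=∅∪out(4)=∅
  fail(21) 'baccd': from fail(20)=6 chase 'd': 6 ⇒ 7;  out={3}∪out(7)={3}
  fail(11) 'cdcbbd': from fail(10)=1 chase 'd': 1 ⇒ 2;  out={1}∪out(2)={1}
  fail(17) 'abddcb': from fail(16)=4 chase 'b': 4→6→0 ⇒ 1;  out={2}∪out(1)={2}

Text stream:
pos 0 'b': at 1
pos 1 'b': at 1 ·f
pos 2 'a': at 18  ** P4@[2:2]
pos 3 'c': at 19
pos 4 'c': at 20
pos 5 'd': at 21  ** P3@[1:5]
pos 6 'd': at 0 ·f
pos 7 'b': at 1
pos 8 'd': at 2
pos 9 'd': at 3
pos 10 'c': at 4
pos 11 'a': at 5  ** P0@[7:11],P4@[11:11]
pos 12 'c': at 6 ·f
pos 13 'd': at 7
pos 14 'c': at 8
pos 15 'b': at 9
pos 16 'b': at 10
pos 17 'd': at 11  ** P1@[12:17]
pos 18 'a': at 12 ·f  ** P4@[18:18]
pos 19 'c': at 6 ·f
pos 20 'b': at 1 ·f
pos 21 'a': at 18  ** P4@[21:21]
pos 22 'c': at 19
pos 23 'c': at 20
pos 24 'd': at 21  ** P3@[20:24]
pos 25 'b': at 1 ·f
pos 26 'c': at 6 ·f
pos 27 'c': at 6 ·f
pos 28 'a': at 12 ·f  ** P4@[28:28]
pos 29 'b': at 13
pos 30 'd': at 14
pos 31 'd': at 15
pos 32 'c': at 16
pos 33 'b': at 17  ** P2@[28:33]
pos 34 'b': at 1 ·f
pos 35 'd': at 2
pos 36 'd': at 3

Matches: [[2,4],[5,3],[11,0],[11,4],[17,1],[18,4],[21,4],[24,3],[28,4],[33,2]]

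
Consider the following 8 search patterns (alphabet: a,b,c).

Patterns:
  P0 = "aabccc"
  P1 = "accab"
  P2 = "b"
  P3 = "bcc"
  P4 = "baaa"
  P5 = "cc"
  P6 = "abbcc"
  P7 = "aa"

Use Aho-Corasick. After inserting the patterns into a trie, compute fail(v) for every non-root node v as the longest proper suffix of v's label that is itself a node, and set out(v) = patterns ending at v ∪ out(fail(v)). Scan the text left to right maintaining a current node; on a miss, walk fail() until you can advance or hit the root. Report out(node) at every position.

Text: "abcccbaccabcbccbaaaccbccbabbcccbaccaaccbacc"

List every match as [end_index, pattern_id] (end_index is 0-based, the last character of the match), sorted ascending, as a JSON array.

Build:
Trie (insert patterns):
  n0 'ε': a→1 b→11 c→17
  n1 'a': a→2 b→19 c→7
  n2 'aa': b→3  ←P7
  n3 'aab': c→4
  n4 'aabc': c→5
  n5 'aabcc': c→6
  n6 'aabccc': ·  ←P0
  n7 'ac': c→8
  n8 'acc': a→9
  n9 'acca': b→10
  n10 'accab': ·  ←P1
  n11 'b': a→14 c→12  ←P2
  n12 'bc': c→13
  n13 'bcc': ·  ←P3
  n14 'ba': a→15
  n15 'baa': a→16
  n16 'baaa': ·  ←P4
  n17 'c': c→18
  n18 'cc': ·  ←P5
  n19 'ab': b→20
  n20 'abb': c→21
  n21 'abbc': c→22
  n22 'abbcc': ·  ←P6

Failure links (BFS by depth):
  n1('a'): parent n0 fail=0; on 'a' 0 → fail=0;  out ∅∪∅=∅
  n11('b'): parent n0 fail=0; on 'b' 0 → fail=0;  out {2}∪∅={2}
  n17('c'): parent n0 fail=0; on 'c' 0 → fail=0;  out ∅∪∅=∅
  n2('aa'): parent n1 fail=0; on 'a' 0 → fail=1;  out {7}∪∅={7}
  n7('ac'): parent n1 fail=0; on 'c' 0 → fail=17;  out ∅∪∅=∅
  n12('bc'): parent n11 fail=0; on 'c' 0 → fail=17;  out ∅∪∅=∅
  n14('ba'): parent n11 fail=0; on 'a' 0 → fail=1;  out ∅∪∅=∅
  n18('cc'): parent n17 fail=0; on 'c' 0 → fail=17;  out {5}∪∅={5}
  n19('ab'): parent n1 fail=0; on 'b' 0 → fail=11;  out ∅∪{2}={2}
  n3('aab'): parent n2 fail=1; on 'b' 1 → fail=19;  out ∅∪{2}={2}
  n8('acc'): parent n7 fail=17; on 'c' 17 → fail=18;  out ∅∪{5}={5}
  n13('bcc'): parent n12 fail=17; on 'c' 17 → fail=18;  out {3}∪{5}={3,5}
  n15('baa'): parent n14 fail=1; on 'a' 1 → fail=2;  out ∅∪{7}={7}
  n20('abb'): parent n19 fail=11; on 'b' 11→0 → fail=11;  out ∅∪{2}={2}
  n4('aabc'): parent n3 fail=19; on 'c' 19→11 → fail=12;  out ∅∪∅=∅
  n9('acca'): parent n8 fail=18; on 'a' 18→17→0 → fail=1;  out ∅∪∅=∅
  n16('baaa'): parent n15 fail=2; on 'a' 2→1 → fail=2;  out {4}∪{7}={4,7}
  n21('abbc'): parent n20 fail=11; on 'c' 11 → fail=12;  out ∅∪∅=∅
  n5('aabcc'): parent n4 fail=12; on 'c' 12 → fail=13;  out ∅∪{3,5}={3,5}
  n10('accab'): parent n9 fail=1; on 'b' 1 → fail=19;  out {1}∪{2}={1,2}
  n22('abbcc'): parent n21 fail=12; on 'c' 12 → fail=13;  out {6}∪{3,5}={3,5,6}
  n6('aabccc'): parent n5 fail=13; on 'c' 13→18→17 → fail=18;  out {0}∪{5}={0,5}

Scan:
[0] read 'a'  n0⇒n1
[1] read 'b'  n1⇒n19  → match P2@[1:1]
[2] read 'c'  n19⇒n12 (fail-walked)
[3] read 'c'  n12⇒n13  → match P3@[1:3],P5@[2:3]
[4] read 'c'  n13⇒n18 (fail-walked)  → match P5@[3:4]
[5] read 'b'  n18⇒n11 (fail-walked)  → match P2@[5:5]
[6] read 'a'  n11⇒n14
[7] read 'c'  n14⇒n7 (fail-walked)
[8] read 'c'  n7⇒n8  → match P5@[7:8]
[9] read 'a'  n8⇒n9
[10] read 'b'  n9⇒n10  → match P1@[6:10],P2@[10:10]
[11] read 'c'  n10⇒n12 (fail-walked)
[12] read 'b'  n12⇒n11 (fail-walked)  → match P2@[12:12]
[13] read 'c'  n11⇒n12
[14] read 'c'  n12⇒n13  → match P3@[12:14],P5@[13:14]
[15] read 'b'  n13⇒n11 (fail-walked)  → match P2@[15:15]
[16] read 'a'  n11⇒n14
[17] read 'a'  n14⇒n15  → match P7@[16:17]
[18] read 'a'  n15⇒n16  → match P4@[15:18],P7@[17:18]
[19] read 'c'  n16⇒n7 (fail-walked)
[20] read 'c'  n7⇒n8  → match P5@[19:20]
[21] read 'b'  n8⇒n11 (fail-walked)  → match P2@[21:21]
[22] read 'c'  n11⇒n12
[23] read 'c'  n12⇒n13  → match P3@[21:23],P5@[22:23]
[24] read 'b'  n13⇒n11 (fail-walked)  → match P2@[24:24]
[25] read 'a'  n11⇒n14
[26] read 'b'  n14⇒n19 (fail-walked)  → match P2@[26:26]
[27] read 'b'  n19⇒n20  → match P2@[27:27]
[28] read 'c'  n20⇒n21
[29] read 'c'  n21⇒n22  → match P3@[27:29],P5@[28:29],P6@[25:29]
[30] read 'c'  n22⇒n18 (fail-walked)  → match P5@[29:30]
[31] read 'b'  n18⇒n11 (fail-walked)  → match P2@[31:31]
[32] read 'a'  n11⇒n14
[33] read 'c'  n14⇒n7 (fail-walked)
[34] read 'c'  n7⇒n8  → match P5@[33:34]
[35] read 'a'  n8⇒n9
[36] read 'a'  n9⇒n2 (fail-walked)  → match P7@[35:36]
[37] read 'c'  n2⇒n7 (fail-walked)
[38] read 'c'  n7⇒n8  → match P5@[37:38]
[39] read 'b'  n8⇒n11 (fail-walked)  → match P2@[39:39]
[40] read 'a'  n11⇒n14
[41] read 'c'  n14⇒n7 (fail-walked)
[42] read 'c'  n7⇒n8  → match P5@[41:42]

All matches (sorted): [[1,2],[3,3],[3,5],[4,5],[5,2],[8,5],[10,1],[10,2],[12,2],[14,3],[14,5],[15,2],[17,7],[18,4],[18,7],[20,5],[21,2],[23,3],[23,5],[24,2],[26,2],[27,2],[29,3],[29,5],[29,6],[30,5],[31,2],[34,5],[36,7],[38,5],[39,2],[42,5]]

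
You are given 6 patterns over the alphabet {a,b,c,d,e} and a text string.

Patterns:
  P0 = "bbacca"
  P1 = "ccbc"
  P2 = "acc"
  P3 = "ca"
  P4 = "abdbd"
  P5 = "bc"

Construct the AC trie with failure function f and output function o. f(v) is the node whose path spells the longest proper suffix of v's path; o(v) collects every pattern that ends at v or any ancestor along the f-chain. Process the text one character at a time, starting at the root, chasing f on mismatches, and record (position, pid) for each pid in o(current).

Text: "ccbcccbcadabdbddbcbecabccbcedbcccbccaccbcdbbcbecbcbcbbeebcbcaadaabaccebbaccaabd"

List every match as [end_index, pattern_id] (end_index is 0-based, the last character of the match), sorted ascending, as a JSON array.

Construct AC machine:
Trie (insert patterns):
  0='ε' goto a→11 b→1 c→7
  1='b' goto b→2 c→19
  2='bb' goto a→3
  3='bba' goto c→4
  4='bbac' goto c→5
  5='bbacc' goto a→6
  6='bbacca' goto ·  ←P0
  7='c' goto a→14 c→8
  8='cc' goto b→9
  9='ccb' goto c→10
  10='ccbc' goto ·  ←P1
  11='a' goto b→15 c→12
  12='ac' goto c→13
  13='acc' goto ·  ←P2
  14='ca' goto ·  ←P3
  15='ab' goto d→16
  16='abd' goto b→17
  17='abdb' goto d→18
  18='abdbd' goto ·  ←P4
  19='bc' goto ·  ←P5

BFS fail/out derivation:
  fail(1) 'b': from fail(0)=0 chase 'b': 0 ⇒ 0;  out=∅∪out(0)=∅
  fail(7) 'c': from fail(0)=0 chase 'c': 0 ⇒ 0;  out=∅∪out(0)=∅
  fail(11) 'a': from fail(0)=0 chase 'a': 0 ⇒ 0;  out=∅∪out(0)=∅
  fail(2) 'bb': from fail(1)=0 chase 'b': 0 ⇒ 1;  out=∅∪out(1)=∅
  fail(8) 'cc': from fail(7)=0 chase 'c': 0 ⇒ 7;  out=∅∪out(7)=∅
  fail(12) 'ac': from fail(11)=0 chase 'c': 0 ⇒ 7;  out=∅∪out(7)=∅
  fail(14) 'ca': from fail(7)=0 chase 'a': 0 ⇒ 11;  out={3}∪out(11)={3}
  fail(15) 'ab': from fail(11)=0 chase 'b': 0 ⇒ 1;  out=∅∪out(1)=∅
  fail(19) 'bc': from fail(1)=0 chase 'c': 0 ⇒ 7;  out={5}∪out(7)={5}
  fail(3) 'bba': from fail(2)=1 chase 'a': 1→0 ⇒ 11;  out=∅∪out(11)=∅
  fail(9) 'ccb': from fail(8)=7 chase 'b': 7→0 ⇒ 1;  out=∅∪out(1)=∅
  fail(13) 'acc': from fail(12)=7 chase 'c': 7 ⇒ 8;  out={2}∪out(8)={2}
  fail(16) 'abd': from fail(15)=1 chase 'd': 1→0 ⇒ 0;  out=∅∪out(0)=∅
  fail(4) 'bbac': from fail(3)=11 chase 'c': 11 ⇒ 12;  out=∅∪out(12)=∅
  fail(10) 'ccbc': from fail(9)=1 chase 'c': 1 ⇒ 19;  out={1}∪out(19)={1,5}
  fail(17) 'abdb': from fail(16)=0 chase 'b': 0 ⇒ 1;  out=∅∪out(1)=∅
  fail(5) 'bbacc': from fail(4)=12 chase 'c': 12 ⇒ 13;  out=∅∪out(13)={2}
  fail(18) 'abdbd': from fail(17)=1 chase 'd': 1→0 ⇒ 0;  out={4}∪out(0)={4}
  fail(6) 'bbacca': from fail(5)=13 chase 'a': 13→8→7 ⇒ 14;  out={0}∪out(14)={0,3}

Text stream:
pos 0 'c': at 7
pos 1 'c': at 8
pos 2 'b': at 9
pos 3 'c': at 10  ** P1@[0:3],P5@[2:3]
pos 4 'c': at 8 ·f
pos 5 'c': at 8 ·f
pos 6 'b': at 9
pos 7 'c': at 10  ** P1@[4:7],P5@[6:7]
pos 8 'a': at 14 ·f  ** P3@[7:8]
pos 9 'd': at 0 ·f
pos 10 'a': at 11
pos 11 'b': at 15
pos 12 'd': at 16
pos 13 'b': at 17
pos 14 'd': at 18  ** P4@[10:14]
pos 15 'd': at 0 ·f
pos 16 'b': at 1
pos 17 'c': at 19  ** P5@[16:17]
pos 18 'b': at 1 ·f
pos 19 'e': at 0 ·f
pos 20 'c': at 7
pos 21 'a': at 14  ** P3@[20:21]
pos 22 'b': at 15 ·f
pos 23 'c': at 19 ·f  ** P5@[22:23]
pos 24 'c': at 8 ·f
pos 25 'b': at 9
pos 26 'c': at 10  ** P1@[23:26],P5@[25:26]
pos 27 'e': at 0 ·f
pos 28 'd': at 0
pos 29 'b': at 1
pos 30 'c': at 19  ** P5@[29:30]
pos 31 'c': at 8 ·f
pos 32 'c': at 8 ·f
pos 33 'b': at 9
pos 34 'c': at 10  ** P1@[31:34],P5@[33:34]
pos 35 'c': at 8 ·f
pos 36 'a': at 14 ·f  ** P3@[35:36]
pos 37 'c': at 12 ·f
pos 38 'c': at 13  ** P2@[36:38]
pos 39 'b': at 9 ·f
pos 40 'c': at 10  ** P1@[37:40],P5@[39:40]
pos 41 'd': at 0 ·f
pos 42 'b': at 1
pos 43 'b': at 2
pos 44 'c': at 19 ·f  ** P5@[43:44]
pos 45 'b': at 1 ·f
pos 46 'e': at 0 ·f
pos 47 'c': at 7
pos 48 'b': at 1 ·f
pos 49 'c': at 19  ** P5@[48:49]
pos 50 'b': at 1 ·f
pos 51 'c': at 19  ** P5@[50:51]
pos 52 'b': at 1 ·f
pos 53 'b': at 2
pos 54 'e': at 0 ·f
pos 55 'e': at 0
pos 56 'b': at 1
pos 57 'c': at 19  ** P5@[56:57]
pos 58 'b': at 1 ·f
pos 59 'c': at 19  ** P5@[58:59]
pos 60 'a': at 14 ·f  ** P3@[59:60]
pos 61 'a': at 11 ·f
pos 62 'd': at 0 ·f
pos 63 'a': at 11
pos 64 'a': at 11 ·f
pos 65 'b': at 15
pos 66 'a': at 11 ·f
pos 67 'c': at 12
pos 68 'c': at 13  ** P2@[66:68]
pos 69 'e': at 0 ·f
pos 70 'b': at 1
pos 71 'b': at 2
pos 72 'a': at 3
pos 73 'c': at 4
pos 74 'c': at 5  ** P2@[72:74]
pos 75 'a': at 6  ** P0@[70:75],P3@[74:75]
pos 76 'a': at 11 ·f
pos 77 'b': at 15
pos 78 'd': at 16

Result: [[3,1],[3,5],[7,1],[7,5],[8,3],[14,4],[17,5],[21,3],[23,5],[26,1],[26,5],[30,5],[34,1],[34,5],[36,3],[38,2],[40,1],[40,5],[44,5],[49,5],[51,5],[57,5],[59,5],[60,3],[68,2],[74,2],[75,0],[75,3]]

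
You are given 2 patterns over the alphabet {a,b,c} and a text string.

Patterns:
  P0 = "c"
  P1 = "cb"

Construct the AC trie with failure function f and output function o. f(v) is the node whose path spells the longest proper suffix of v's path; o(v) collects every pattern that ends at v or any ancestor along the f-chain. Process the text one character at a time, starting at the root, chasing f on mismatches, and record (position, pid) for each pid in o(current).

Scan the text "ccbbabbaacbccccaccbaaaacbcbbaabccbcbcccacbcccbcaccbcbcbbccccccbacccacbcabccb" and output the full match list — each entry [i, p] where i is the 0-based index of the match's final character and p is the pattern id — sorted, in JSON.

Build automaton:
Trie nodes:
  0='ε' goto c→1
  1='c' goto b→2  [P0 ends]
  2='cb' goto ·  [P1 ends]

Failure links (BFS by depth):
  n1('c'): parent n0 fail=0; on 'c' 0 → fail=0;  out {0}∪∅={0}
  n2('cb'): parent n1 fail=0; on 'b' 0 → fail=0;  out {1}∪∅={1}

Text stream:
i=0 'c': node 0→1  emit P0@[0:0]
i=1 'c': node 1→1 (via fail)  emit P0@[1:1]
i=2 'b': node 1→2  emit P1@[1:2]
i=3 'b': node 2→0 (via fail)
i=4 'a': node 0→0
i=5 'b': node 0→0
i=6 'b': node 0→0
i=7 'a': node 0→0
i=8 'a': node 0→0
i=9 'c': node 0→1  emit P0@[9:9]
i=10 'b': node 1→2  emit P1@[9:10]
i=11 'c': node 2→1 (via fail)  emit P0@[11:11]
i=12 'c': node 1→1 (via fail)  emit P0@[12:12]
i=13 'c': node 1→1 (via fail)  emit P0@[13:13]
i=14 'c': node 1→1 (via fail)  emit P0@[14:14]
i=15 'a': node 1→0 (via fail)
i=16 'c': node 0→1  emit P0@[16:16]
i=17 'c': node 1→1 (via fail)  emit P0@[17:17]
i=18 'b': node 1→2  emit P1@[17:18]
i=19 'a': node 2→0 (via fail)
i=20 'a': node 0→0
i=21 'a': node 0→0
i=22 'a': node 0→0
i=23 'c': node 0→1  emit P0@[23:23]
i=24 'b': node 1→2  emit P1@[23:24]
i=25 'c': node 2→1 (via fail)  emit P0@[25:25]
i=26 'b': node 1→2  emit P1@[25:26]
i=27 'b': node 2→0 (via fail)
i=28 'a': node 0→0
i=29 'a': node 0→0
i=30 'b': node 0→0
i=31 'c': node 0→1  emit P0@[31:31]
i=32 'c': node 1→1 (via fail)  emit P0@[32:32]
i=33 'b': node 1→2  emit P1@[32:33]
i=34 'c': node 2→1 (via fail)  emit P0@[34:34]
i=35 'b': node 1→2  emit P1@[34:35]
i=36 'c': node 2→1 (via fail)  emit P0@[36:36]
i=37 'c': node 1→1 (via fail)  emit P0@[37:37]
i=38 'c': node 1→1 (via fail)  emit P0@[38:38]
i=39 'a': node 1→0 (via fail)
i=40 'c': node 0→1  emit P0@[40:40]
i=41 'b': node 1→2  emit P1@[40:41]
i=42 'c': node 2→1 (via fail)  emit P0@[42:42]
i=43 'c': node 1→1 (via fail)  emit P0@[43:43]
i=44 'c': node 1→1 (via fail)  emit P0@[44:44]
i=45 'b': node 1→2  emit P1@[44:45]
i=46 'c': node 2→1 (via fail)  emit P0@[46:46]
i=47 'a': node 1→0 (via fail)
i=48 'c': node 0→1  emit P0@[48:48]
i=49 'c': node 1→1 (via fail)  emit P0@[49:49]
i=50 'b': node 1→2  emit P1@[49:50]
i=51 'c': node 2→1 (via fail)  emit P0@[51:51]
i=52 'b': node 1→2  emit P1@[51:52]
i=53 'c': node 2→1 (via fail)  emit P0@[53:53]
i=54 'b': node 1→2  emit P1@[53:54]
i=55 'b': node 2→0 (via fail)
i=56 'c': node 0→1  emit P0@[56:56]
i=57 'c': node 1→1 (via fail)  emit P0@[57:57]
i=58 'c': node 1→1 (via fail)  emit P0@[58:58]
i=59 'c': node 1→1 (via fail)  emit P0@[59:59]
i=60 'c': node 1→1 (via fail)  emit P0@[60:60]
i=61 'c': node 1→1 (via fail)  emit P0@[61:61]
i=62 'b': node 1→2  emit P1@[61:62]
i=63 'a': node 2→0 (via fail)
i=64 'c': node 0→1  emit P0@[64:64]
i=65 'c': node 1→1 (via fail)  emit P0@[65:65]
i=66 'c': node 1→1 (via fail)  emit P0@[66:66]
i=67 'a': node 1→0 (via fail)
i=68 'c': node 0→1  emit P0@[68:68]
i=69 'b': node 1→2  emit P1@[68:69]
i=70 'c': node 2→1 (via fail)  emit P0@[70:70]
i=71 'a': node 1→0 (via fail)
i=72 'b': node 0→0
i=73 'c': node 0→1  emit P0@[73:73]
i=74 'c': node 1→1 (via fail)  emit P0@[74:74]
i=75 'b': node 1→2  emit P1@[74:75]

All matches (sorted): [[0,0],[1,0],[2,1],[9,0],[10,1],[11,0],[12,0],[13,0],[14,0],[16,0],[17,0],[18,1],[23,0],[24,1],[25,0],[26,1],[31,0],[32,0],[33,1],[34,0],[35,1],[36,0],[37,0],[38,0],[40,0],[41,1],[42,0],[43,0],[44,0],[45,1],[46,0],[48,0],[49,0],[50,1],[51,0],[52,1],[53,0],[54,1],[56,0],[57,0],[58,0],[59,0],[60,0],[61,0],[62,1],[64,0],[65,0],[66,0],[68,0],[69,1],[70,0],[73,0],[74,0],[75,1]]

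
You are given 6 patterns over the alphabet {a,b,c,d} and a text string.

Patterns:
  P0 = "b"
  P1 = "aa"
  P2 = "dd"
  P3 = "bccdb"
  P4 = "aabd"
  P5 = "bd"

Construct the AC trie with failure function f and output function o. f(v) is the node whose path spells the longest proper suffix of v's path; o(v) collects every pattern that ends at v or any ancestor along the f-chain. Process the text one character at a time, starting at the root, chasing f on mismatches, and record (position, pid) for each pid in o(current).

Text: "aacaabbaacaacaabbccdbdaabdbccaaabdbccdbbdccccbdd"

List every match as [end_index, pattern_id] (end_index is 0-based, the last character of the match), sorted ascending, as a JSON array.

Build:
Trie nodes:
  n0 'ε': a→2 b→1 d→4
  n1 'b': c→6 d→12  ←P0
  n2 'a': a→3
  n3 'aa': b→10  ←P1
  n4 'd': d→5
  n5 'dd': ·  ←P2
  n6 'bc': c→7
  n7 'bcc': d→8
  n8 'bccd': b→9
  n9 'bccdb': ·  ←P3
  n10 'aab': d→11
  n11 'aabd': ·  ←P4
  n12 'bd': ·  ←P5

BFS fail/out derivation:
  n1('b'): parent n0 fail=0; on 'b' 0 → fail=0;  out {0}∪∅={0}
  n2('a'): parent n0 fail=0; on 'a' 0 → fail=0;  out ∅∪∅=∅
  n4('d'): parent n0 fail=0; on 'd' 0 → fail=0;  out ∅∪∅=∅
  n3('aa'): parent n2 fail=0; on 'a' 0 → fail=2;  out {1}∪∅={1}
  n5('dd'): parent n4 fail=0; on 'd' 0 → fail=4;  out {2}∪∅={2}
  n6('bc'): parent n1 fail=0; on 'c' 0 → fail=0;  out ∅∪∅=∅
  n12('bd'): parent n1 fail=0; on 'd' 0 → fail=4;  out {5}∪∅={5}
  n7('bcc'): parent n6 fail=0; on 'c' 0 → fail=0;  out ∅∪∅=∅
  n10('aab'): parent n3 fail=2; on 'b' 2→0 → fail=1;  out ∅∪{0}={0}
  n8('bccd'): parent n7 fail=0; on 'd' 0 → fail=4;  out ∅∪∅=∅
  n11('aabd'): parent n10 fail=1; on 'd' 1 → fail=12;  out {4}∪{5}={4,5}
  n9('bccdb'): parent n8 fail=4; on 'b' 4→0 → fail=1;  out {3}∪{0}={0,3}

Text stream:
pos 0 'a': at 2
pos 1 'a': at 3  → match P1@[0:1]
pos 2 'c': at 0 (fail-walked)
pos 3 'a': at 2
pos 4 'a': at 3  → match P1@[3:4]
pos 5 'b': at 10  → match P0@[5:5]
pos 6 'b': at 1 (fail-walked)  → match P0@[6:6]
pos 7 'a': at 2 (fail-walked)
pos 8 'a': at 3  → match P1@[7:8]
pos 9 'c': at 0 (fail-walked)
pos 10 'a': at 2
pos 11 'a': at 3  → match P1@[10:11]
pos 12 'c': at 0 (fail-walked)
pos 13 'a': at 2
pos 14 'a': at 3  → match P1@[13:14]
pos 15 'b': at 10  → match P0@[15:15]
pos 16 'b': at 1 (fail-walked)  → match P0@[16:16]
pos 17 'c': at 6
pos 18 'c': at 7
pos 19 'd': at 8
pos 20 'b': at 9  → match P0@[20:20],P3@[16:20]
pos 21 'd': at 12 (fail-walked)  → match P5@[20:21]
pos 22 'a': at 2 (fail-walked)
pos 23 'a': at 3  → match P1@[22:23]
pos 24 'b': at 10  → match P0@[24:24]
pos 25 'd': at 11  → match P4@[22:25],P5@[24:25]
pos 26 'b': at 1 (fail-walked)  → match P0@[26:26]
pos 27 'c': at 6
pos 28 'c': at 7
pos 29 'a': at 2 (fail-walked)
pos 30 'a': at 3  → match P1@[29:30]
pos 31 'a': at 3 (fail-walked)  → match P1@[30:31]
pos 32 'b': at 10  → match P0@[32:32]
pos 33 'd': at 11  → match P4@[30:33],P5@[32:33]
pos 34 'b': at 1 (fail-walked)  → match P0@[34:34]
pos 35 'c': at 6
pos 36 'c': at 7
pos 37 'd': at 8
pos 38 'b': at 9  → match P0@[38:38],P3@[34:38]
pos 39 'b': at 1 (fail-walked)  → match P0@[39:39]
pos 40 'd': at 12  → match P5@[39:40]
pos 41 'c': at 0 (fail-walked)
pos 42 'c': at 0
pos 43 'c': at 0
pos 44 'c': at 0
pos 45 'b': at 1  → match P0@[45:45]
pos 46 'd': at 12  → match P5@[45:46]
pos 47 'd': at 5 (fail-walked)  → match P2@[46:47]

Result: [[1,1],[4,1],[5,0],[6,0],[8,1],[11,1],[14,1],[15,0],[16,0],[20,0],[20,3],[21,5],[23,1],[24,0],[25,4],[25,5],[26,0],[30,1],[31,1],[32,0],[33,4],[33,5],[34,0],[38,0],[38,3],[39,0],[40,5],[45,0],[46,5],[47,2]]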